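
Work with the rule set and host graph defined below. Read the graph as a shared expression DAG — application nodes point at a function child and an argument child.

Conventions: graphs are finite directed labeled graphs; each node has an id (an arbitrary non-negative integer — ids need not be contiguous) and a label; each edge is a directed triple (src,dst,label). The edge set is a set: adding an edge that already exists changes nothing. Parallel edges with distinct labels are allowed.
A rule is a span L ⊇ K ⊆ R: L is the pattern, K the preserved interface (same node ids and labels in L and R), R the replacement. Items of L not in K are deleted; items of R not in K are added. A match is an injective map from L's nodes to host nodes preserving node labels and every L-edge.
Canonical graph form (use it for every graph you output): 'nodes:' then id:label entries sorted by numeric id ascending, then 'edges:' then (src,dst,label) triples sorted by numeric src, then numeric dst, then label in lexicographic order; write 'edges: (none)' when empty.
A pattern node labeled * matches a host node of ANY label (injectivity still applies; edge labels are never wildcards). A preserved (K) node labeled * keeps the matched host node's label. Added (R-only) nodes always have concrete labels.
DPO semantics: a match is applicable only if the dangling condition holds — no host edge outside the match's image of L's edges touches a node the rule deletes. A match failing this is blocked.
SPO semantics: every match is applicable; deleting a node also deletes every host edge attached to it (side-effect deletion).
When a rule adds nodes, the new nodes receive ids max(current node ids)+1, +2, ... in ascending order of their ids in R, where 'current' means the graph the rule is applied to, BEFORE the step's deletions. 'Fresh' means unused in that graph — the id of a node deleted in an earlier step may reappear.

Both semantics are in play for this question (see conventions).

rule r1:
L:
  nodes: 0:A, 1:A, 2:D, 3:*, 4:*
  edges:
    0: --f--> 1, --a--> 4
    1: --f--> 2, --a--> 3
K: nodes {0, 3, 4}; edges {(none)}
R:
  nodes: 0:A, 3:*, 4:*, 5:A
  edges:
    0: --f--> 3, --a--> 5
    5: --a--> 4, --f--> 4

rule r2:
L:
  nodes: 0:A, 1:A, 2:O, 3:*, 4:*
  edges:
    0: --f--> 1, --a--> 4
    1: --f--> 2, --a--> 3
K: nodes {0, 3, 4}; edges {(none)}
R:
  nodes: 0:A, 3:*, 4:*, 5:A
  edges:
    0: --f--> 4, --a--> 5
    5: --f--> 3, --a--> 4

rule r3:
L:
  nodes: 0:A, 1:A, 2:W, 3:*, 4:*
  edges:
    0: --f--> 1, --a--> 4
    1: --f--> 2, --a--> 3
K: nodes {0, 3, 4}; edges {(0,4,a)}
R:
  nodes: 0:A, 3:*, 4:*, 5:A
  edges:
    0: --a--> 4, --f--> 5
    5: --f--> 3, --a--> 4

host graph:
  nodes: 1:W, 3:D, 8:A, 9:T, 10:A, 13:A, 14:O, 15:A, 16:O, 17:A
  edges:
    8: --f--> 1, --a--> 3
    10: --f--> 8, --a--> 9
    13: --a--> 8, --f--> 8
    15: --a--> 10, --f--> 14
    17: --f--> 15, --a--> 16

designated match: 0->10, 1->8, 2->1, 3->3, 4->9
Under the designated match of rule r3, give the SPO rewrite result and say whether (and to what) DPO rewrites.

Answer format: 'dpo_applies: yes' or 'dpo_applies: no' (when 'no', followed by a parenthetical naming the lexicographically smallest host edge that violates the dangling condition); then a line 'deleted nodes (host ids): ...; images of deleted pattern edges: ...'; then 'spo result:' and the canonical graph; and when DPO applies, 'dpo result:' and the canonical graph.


dpo_applies: no
(the rule deletes node 8, which keeps host edge (13,8,a) outside the match image — the dangling condition fails, DPO blocks; SPO proceeds and side-deletes such edges)
deleted nodes (host ids): 1, 8; images of deleted pattern edges: (8,1,f); (8,3,a); (10,8,f)
spo result:
nodes: 3:D, 9:T, 10:A, 13:A, 14:O, 15:A, 16:O, 17:A, 18:A
edges: (10,9,a); (10,18,f); (15,10,a); (15,14,f); (17,15,f); (17,16,a); (18,3,f); (18,9,a)


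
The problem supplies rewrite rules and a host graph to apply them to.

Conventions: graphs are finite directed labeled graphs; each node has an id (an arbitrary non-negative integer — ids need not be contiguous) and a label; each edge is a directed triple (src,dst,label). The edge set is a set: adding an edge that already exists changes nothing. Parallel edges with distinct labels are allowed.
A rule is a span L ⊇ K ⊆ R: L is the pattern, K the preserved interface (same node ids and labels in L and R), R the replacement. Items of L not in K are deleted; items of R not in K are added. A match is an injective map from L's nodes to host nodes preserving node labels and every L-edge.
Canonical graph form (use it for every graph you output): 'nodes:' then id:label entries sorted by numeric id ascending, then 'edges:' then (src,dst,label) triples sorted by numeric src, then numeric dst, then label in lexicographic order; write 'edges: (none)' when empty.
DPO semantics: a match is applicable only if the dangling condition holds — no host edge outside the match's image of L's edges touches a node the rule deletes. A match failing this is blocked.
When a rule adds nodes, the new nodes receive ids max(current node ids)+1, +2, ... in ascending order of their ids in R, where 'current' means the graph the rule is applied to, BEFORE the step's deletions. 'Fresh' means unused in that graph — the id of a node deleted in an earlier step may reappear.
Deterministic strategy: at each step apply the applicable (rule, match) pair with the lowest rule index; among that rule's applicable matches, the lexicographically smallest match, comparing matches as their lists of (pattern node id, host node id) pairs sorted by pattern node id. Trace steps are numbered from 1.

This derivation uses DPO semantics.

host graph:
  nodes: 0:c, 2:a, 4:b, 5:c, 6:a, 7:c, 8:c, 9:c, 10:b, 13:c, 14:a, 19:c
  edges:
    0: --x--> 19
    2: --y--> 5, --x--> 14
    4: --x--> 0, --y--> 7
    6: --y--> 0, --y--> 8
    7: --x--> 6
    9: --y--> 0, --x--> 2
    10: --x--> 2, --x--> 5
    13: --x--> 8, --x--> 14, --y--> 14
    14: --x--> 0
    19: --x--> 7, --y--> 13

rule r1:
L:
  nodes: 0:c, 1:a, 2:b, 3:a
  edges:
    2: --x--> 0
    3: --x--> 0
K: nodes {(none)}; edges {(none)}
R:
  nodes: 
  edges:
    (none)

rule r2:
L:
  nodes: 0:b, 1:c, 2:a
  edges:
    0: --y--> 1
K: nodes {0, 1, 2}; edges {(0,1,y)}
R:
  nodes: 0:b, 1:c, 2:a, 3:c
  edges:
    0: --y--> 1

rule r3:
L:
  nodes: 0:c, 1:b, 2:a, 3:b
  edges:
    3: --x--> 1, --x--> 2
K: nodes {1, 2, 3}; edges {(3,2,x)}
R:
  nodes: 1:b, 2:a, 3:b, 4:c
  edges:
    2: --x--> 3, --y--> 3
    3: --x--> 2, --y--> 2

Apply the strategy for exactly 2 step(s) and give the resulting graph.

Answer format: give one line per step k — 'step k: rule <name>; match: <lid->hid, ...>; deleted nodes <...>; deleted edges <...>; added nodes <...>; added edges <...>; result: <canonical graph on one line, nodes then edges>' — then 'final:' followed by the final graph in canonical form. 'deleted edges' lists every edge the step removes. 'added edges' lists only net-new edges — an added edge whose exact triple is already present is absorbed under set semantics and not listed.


step 1: rule r2; match: 0->4, 1->7, 2->2; deleted nodes (none); deleted edges (none); added nodes 20; added edges (none); result: nodes: 0:c, 2:a, 4:b, 5:c, 6:a, 7:c, 8:c, 9:c, 10:b, 13:c, 14:a, 19:c, 20:c edges: (0,19,x); (2,5,y); (2,14,x); (4,0,x); (4,7,y); (6,0,y); (6,8,y); (7,6,x); (9,0,y); (9,2,x); (10,2,x); (10,5,x); (13,8,x); (13,14,x); (13,14,y); (14,0,x); (19,7,x); (19,13,y)
step 2: rule r2; match: 0->4, 1->7, 2->2; deleted nodes (none); deleted edges (none); added nodes 21; added edges (none); result: nodes: 0:c, 2:a, 4:b, 5:c, 6:a, 7:c, 8:c, 9:c, 10:b, 13:c, 14:a, 19:c, 20:c, 21:c edges: (0,19,x); (2,5,y); (2,14,x); (4,0,x); (4,7,y); (6,0,y); (6,8,y); (7,6,x); (9,0,y); (9,2,x); (10,2,x); (10,5,x); (13,8,x); (13,14,x); (13,14,y); (14,0,x); (19,7,x); (19,13,y)
final:
nodes: 0:c, 2:a, 4:b, 5:c, 6:a, 7:c, 8:c, 9:c, 10:b, 13:c, 14:a, 19:c, 20:c, 21:c
edges: (0,19,x); (2,5,y); (2,14,x); (4,0,x); (4,7,y); (6,0,y); (6,8,y); (7,6,x); (9,0,y); (9,2,x); (10,2,x); (10,5,x); (13,8,x); (13,14,x); (13,14,y); (14,0,x); (19,7,x); (19,13,y)


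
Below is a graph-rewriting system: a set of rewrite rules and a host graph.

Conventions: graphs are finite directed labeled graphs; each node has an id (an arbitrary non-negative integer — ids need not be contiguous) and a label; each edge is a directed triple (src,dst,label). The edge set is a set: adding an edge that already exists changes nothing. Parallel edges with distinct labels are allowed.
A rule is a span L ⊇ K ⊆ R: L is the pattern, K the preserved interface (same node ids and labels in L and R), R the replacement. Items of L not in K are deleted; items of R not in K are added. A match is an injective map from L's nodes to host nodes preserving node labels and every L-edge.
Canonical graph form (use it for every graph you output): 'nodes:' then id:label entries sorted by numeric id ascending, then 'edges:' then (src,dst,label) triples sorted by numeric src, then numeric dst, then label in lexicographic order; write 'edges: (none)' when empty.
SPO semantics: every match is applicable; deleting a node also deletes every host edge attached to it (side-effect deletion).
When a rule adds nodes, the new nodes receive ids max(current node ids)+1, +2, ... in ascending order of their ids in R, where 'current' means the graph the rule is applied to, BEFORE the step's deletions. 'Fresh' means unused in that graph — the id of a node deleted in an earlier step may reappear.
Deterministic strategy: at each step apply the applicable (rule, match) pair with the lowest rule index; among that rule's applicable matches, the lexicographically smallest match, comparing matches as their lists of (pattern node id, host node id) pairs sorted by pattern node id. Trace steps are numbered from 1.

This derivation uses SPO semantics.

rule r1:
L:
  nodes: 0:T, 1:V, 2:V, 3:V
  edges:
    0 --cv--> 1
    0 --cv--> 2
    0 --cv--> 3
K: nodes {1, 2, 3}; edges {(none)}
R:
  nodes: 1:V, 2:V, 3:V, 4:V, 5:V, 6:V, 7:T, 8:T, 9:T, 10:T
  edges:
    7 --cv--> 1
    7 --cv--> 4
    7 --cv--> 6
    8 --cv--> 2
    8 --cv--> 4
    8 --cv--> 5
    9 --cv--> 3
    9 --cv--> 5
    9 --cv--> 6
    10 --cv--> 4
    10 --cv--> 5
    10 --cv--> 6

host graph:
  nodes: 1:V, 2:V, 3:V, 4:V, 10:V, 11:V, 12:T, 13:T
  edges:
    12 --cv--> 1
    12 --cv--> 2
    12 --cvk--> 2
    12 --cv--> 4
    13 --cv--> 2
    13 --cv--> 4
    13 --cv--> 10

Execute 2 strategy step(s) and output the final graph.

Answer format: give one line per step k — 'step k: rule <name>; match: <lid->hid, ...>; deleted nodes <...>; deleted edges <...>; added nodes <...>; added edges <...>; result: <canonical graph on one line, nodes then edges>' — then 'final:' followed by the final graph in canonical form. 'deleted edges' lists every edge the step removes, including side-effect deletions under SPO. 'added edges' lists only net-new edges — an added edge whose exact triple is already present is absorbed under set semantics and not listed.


step 1: rule r1; match: 0->12, 1->1, 2->2, 3->4; deleted nodes 12; deleted edges (12,1,cv); (12,2,cv); (12,2,cvk); (12,4,cv); added nodes 14, 15, 16, 17, 18, 19, 20; added edges (17,1,cv); (17,14,cv); (17,16,cv); (18,2,cv); (18,14,cv); (18,15,cv); (19,4,cv); (19,15,cv); (19,16,cv); (20,14,cv); (20,15,cv); (20,16,cv); result: nodes: 1:V, 2:V, 3:V, 4:V, 10:V, 11:V, 13:T, 14:V, 15:V, 16:V, 17:T, 18:T, 19:T, 20:T edges: (13,2,cv); (13,4,cv); (13,10,cv); (17,1,cv); (17,14,cv); (17,16,cv); (18,2,cv); (18,14,cv); (18,15,cv); (19,4,cv); (19,15,cv); (19,16,cv); (20,14,cv); (20,15,cv); (20,16,cv)
step 2: rule r1; match: 0->13, 1->2, 2->4, 3->10; deleted nodes 13; deleted edges (13,2,cv); (13,4,cv); (13,10,cv); added nodes 21, 22, 23, 24, 25, 26, 27; added edges (24,2,cv); (24,21,cv); (24,23,cv); (25,4,cv); (25,21,cv); (25,22,cv); (26,10,cv); (26,22,cv); (26,23,cv); (27,21,cv); (27,22,cv); (27,23,cv); result: nodes: 1:V, 2:V, 3:V, 4:V, 10:V, 11:V, 14:V, 15:V, 16:V, 17:T, 18:T, 19:T, 20:T, 21:V, 22:V, 23:V, 24:T, 25:T, 26:T, 27:T edges: (17,1,cv); (17,14,cv); (17,16,cv); (18,2,cv); (18,14,cv); (18,15,cv); (19,4,cv); (19,15,cv); (19,16,cv); (20,14,cv); (20,15,cv); (20,16,cv); (24,2,cv); (24,21,cv); (24,23,cv); (25,4,cv); (25,21,cv); (25,22,cv); (26,10,cv); (26,22,cv); (26,23,cv); (27,21,cv); (27,22,cv); (27,23,cv)
final:
nodes: 1:V, 2:V, 3:V, 4:V, 10:V, 11:V, 14:V, 15:V, 16:V, 17:T, 18:T, 19:T, 20:T, 21:V, 22:V, 23:V, 24:T, 25:T, 26:T, 27:T
edges: (17,1,cv); (17,14,cv); (17,16,cv); (18,2,cv); (18,14,cv); (18,15,cv); (19,4,cv); (19,15,cv); (19,16,cv); (20,14,cv); (20,15,cv); (20,16,cv); (24,2,cv); (24,21,cv); (24,23,cv); (25,4,cv); (25,21,cv); (25,22,cv); (26,10,cv); (26,22,cv); (26,23,cv); (27,21,cv); (27,22,cv); (27,23,cv)


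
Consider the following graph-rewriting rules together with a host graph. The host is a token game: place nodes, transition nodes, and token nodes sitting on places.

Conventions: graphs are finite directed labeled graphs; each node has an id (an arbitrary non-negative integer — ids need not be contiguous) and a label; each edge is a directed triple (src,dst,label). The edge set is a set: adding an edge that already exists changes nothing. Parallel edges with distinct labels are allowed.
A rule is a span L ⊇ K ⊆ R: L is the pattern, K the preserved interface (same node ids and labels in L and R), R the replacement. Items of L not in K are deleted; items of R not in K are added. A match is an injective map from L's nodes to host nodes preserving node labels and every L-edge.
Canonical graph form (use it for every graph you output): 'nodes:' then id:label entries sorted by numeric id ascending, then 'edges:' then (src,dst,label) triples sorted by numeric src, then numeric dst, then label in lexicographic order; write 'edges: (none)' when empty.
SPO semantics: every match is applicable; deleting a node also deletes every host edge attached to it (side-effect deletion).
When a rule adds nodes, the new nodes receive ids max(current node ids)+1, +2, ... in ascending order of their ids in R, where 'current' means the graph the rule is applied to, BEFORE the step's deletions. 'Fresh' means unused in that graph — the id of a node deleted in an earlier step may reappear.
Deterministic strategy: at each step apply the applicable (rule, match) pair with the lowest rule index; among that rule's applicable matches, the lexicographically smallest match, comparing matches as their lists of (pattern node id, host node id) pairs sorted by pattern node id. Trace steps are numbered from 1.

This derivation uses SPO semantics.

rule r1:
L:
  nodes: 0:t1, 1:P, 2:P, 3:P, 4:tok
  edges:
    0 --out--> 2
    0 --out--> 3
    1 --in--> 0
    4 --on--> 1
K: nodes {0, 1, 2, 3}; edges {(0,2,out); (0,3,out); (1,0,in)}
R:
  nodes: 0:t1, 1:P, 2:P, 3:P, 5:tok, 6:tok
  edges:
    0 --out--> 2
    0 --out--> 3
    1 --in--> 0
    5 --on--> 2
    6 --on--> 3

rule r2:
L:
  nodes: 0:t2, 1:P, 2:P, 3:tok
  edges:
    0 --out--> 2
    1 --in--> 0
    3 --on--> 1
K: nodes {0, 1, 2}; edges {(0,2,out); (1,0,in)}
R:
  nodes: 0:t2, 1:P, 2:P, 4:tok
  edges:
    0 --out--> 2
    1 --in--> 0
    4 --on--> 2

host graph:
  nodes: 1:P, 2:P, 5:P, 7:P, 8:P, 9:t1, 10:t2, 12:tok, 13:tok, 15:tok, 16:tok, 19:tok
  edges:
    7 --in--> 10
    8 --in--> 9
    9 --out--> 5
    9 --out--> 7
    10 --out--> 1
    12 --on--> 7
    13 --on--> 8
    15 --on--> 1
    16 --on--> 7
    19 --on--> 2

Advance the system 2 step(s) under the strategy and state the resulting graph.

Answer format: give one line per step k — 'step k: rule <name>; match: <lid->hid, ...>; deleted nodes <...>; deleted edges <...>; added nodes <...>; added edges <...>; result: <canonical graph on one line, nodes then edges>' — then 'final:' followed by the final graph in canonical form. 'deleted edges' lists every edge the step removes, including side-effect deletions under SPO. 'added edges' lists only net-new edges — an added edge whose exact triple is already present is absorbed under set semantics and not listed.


step 1: rule r1; match: 0->9, 1->8, 2->5, 3->7, 4->13; deleted nodes 13; deleted edges (13,8,on); added nodes 20, 21; added edges (20,5,on); (21,7,on); result: nodes: 1:P, 2:P, 5:P, 7:P, 8:P, 9:t1, 10:t2, 12:tok, 15:tok, 16:tok, 19:tok, 20:tok, 21:tok edges: (7,10,in); (8,9,in); (9,5,out); (9,7,out); (10,1,out); (12,7,on); (15,1,on); (16,7,on); (19,2,on); (20,5,on); (21,7,on)
step 2: rule r2; match: 0->10, 1->7, 2->1, 3->12; deleted nodes 12; deleted edges (12,7,on); added nodes 22; added edges (22,1,on); result: nodes: 1:P, 2:P, 5:P, 7:P, 8:P, 9:t1, 10:t2, 15:tok, 16:tok, 19:tok, 20:tok, 21:tok, 22:tok edges: (7,10,in); (8,9,in); (9,5,out); (9,7,out); (10,1,out); (15,1,on); (16,7,on); (19,2,on); (20,5,on); (21,7,on); (22,1,on)
final:
nodes: 1:P, 2:P, 5:P, 7:P, 8:P, 9:t1, 10:t2, 15:tok, 16:tok, 19:tok, 20:tok, 21:tok, 22:tok
edges: (7,10,in); (8,9,in); (9,5,out); (9,7,out); (10,1,out); (15,1,on); (16,7,on); (19,2,on); (20,5,on); (21,7,on); (22,1,on)


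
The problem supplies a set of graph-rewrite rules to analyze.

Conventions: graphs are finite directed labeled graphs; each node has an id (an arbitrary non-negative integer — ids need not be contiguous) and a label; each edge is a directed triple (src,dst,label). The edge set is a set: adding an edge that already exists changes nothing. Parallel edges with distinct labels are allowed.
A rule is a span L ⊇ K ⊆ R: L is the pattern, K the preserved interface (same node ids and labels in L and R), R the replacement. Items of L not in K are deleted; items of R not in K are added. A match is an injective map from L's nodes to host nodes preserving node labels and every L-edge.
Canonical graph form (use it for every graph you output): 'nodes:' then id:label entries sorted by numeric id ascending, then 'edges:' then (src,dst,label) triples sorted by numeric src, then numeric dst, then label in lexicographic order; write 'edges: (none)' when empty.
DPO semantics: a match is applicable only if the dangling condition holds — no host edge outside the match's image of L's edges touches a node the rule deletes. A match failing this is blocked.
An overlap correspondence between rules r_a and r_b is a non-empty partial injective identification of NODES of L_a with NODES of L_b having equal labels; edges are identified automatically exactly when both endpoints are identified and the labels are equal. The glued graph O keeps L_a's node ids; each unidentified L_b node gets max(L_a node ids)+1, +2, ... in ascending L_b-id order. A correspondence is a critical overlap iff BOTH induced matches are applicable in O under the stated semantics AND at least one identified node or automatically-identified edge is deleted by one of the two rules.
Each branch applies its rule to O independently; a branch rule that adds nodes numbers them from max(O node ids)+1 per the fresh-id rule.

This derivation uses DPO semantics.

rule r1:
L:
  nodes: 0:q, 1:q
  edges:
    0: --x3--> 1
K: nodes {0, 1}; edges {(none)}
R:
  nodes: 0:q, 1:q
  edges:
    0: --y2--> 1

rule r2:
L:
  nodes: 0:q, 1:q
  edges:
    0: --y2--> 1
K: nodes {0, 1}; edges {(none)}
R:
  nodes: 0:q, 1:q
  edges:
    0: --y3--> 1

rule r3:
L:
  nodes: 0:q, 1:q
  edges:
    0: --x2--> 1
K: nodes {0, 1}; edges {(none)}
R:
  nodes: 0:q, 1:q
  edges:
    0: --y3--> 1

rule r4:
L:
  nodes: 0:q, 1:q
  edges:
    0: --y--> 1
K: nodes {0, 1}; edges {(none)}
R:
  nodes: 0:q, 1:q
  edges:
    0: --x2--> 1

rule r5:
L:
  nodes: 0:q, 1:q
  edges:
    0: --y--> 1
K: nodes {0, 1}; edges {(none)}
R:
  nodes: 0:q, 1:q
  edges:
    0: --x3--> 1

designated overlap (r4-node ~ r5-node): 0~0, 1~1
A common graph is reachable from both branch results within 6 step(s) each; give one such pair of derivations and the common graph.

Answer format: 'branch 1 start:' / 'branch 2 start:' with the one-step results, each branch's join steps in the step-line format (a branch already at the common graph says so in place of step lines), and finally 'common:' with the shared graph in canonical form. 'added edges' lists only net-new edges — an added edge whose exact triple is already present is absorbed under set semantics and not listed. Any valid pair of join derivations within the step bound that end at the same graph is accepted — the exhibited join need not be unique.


branch 1 start:
nodes: 0:q, 1:q
edges: (0,1,x2)
branch 2 start:
nodes: 0:q, 1:q
edges: (0,1,x3)
branch 1 step 1: rule r3; match: 0->0, 1->1; deleted nodes (none); deleted edges (0,1,x2); added nodes (none); added edges (0,1,y3); result: nodes: 0:q, 1:q edges: (0,1,y3)
branch 2 step 1: rule r1; match: 0->0, 1->1; deleted nodes (none); deleted edges (0,1,x3); added nodes (none); added edges (0,1,y2); result: nodes: 0:q, 1:q edges: (0,1,y2)
branch 2 step 2: rule r2; match: 0->0, 1->1; deleted nodes (none); deleted edges (0,1,y2); added nodes (none); added edges (0,1,y3); result: nodes: 0:q, 1:q edges: (0,1,y3)
common:
nodes: 0:q, 1:q
edges: (0,1,y3)


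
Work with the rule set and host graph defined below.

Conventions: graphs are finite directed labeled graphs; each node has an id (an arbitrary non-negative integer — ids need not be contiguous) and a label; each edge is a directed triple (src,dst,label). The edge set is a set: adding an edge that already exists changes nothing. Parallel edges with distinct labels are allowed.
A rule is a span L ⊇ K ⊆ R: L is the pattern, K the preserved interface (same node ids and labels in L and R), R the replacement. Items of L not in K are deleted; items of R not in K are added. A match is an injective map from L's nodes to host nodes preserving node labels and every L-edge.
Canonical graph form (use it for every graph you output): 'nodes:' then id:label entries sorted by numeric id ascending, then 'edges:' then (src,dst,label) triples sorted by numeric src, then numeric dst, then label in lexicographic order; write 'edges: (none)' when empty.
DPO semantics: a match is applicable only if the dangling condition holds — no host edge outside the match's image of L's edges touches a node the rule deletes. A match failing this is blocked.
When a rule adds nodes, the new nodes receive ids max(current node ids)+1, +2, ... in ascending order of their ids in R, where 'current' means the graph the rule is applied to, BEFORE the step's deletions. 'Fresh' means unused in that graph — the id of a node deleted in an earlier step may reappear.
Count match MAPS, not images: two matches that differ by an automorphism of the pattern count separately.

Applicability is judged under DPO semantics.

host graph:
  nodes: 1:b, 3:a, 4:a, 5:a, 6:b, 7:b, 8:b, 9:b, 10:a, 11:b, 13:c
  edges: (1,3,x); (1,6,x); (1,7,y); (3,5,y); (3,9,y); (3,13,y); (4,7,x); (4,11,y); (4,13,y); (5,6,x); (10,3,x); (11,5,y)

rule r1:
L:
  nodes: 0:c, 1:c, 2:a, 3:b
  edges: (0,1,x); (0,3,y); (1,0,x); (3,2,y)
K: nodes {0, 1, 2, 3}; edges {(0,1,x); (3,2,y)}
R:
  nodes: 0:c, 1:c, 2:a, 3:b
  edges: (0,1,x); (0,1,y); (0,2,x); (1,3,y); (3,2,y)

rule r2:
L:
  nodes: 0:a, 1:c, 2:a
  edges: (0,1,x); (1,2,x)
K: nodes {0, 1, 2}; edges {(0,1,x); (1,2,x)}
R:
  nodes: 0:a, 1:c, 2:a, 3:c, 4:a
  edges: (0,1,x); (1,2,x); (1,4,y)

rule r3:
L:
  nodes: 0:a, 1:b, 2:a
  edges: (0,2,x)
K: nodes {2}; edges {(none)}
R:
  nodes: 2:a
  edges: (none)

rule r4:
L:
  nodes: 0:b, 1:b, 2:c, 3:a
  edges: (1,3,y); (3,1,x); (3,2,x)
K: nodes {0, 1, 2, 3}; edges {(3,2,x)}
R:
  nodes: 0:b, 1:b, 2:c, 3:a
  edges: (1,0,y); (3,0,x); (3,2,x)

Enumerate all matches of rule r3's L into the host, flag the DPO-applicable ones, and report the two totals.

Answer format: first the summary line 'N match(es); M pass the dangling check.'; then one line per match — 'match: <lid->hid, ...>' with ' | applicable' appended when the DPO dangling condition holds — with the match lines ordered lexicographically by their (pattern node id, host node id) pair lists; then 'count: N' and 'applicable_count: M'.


6 match(es); 1 pass the dangling check.
match: 0->10, 1->1, 2->3
match: 0->10, 1->6, 2->3
match: 0->10, 1->7, 2->3
match: 0->10, 1->8, 2->3 | applicable
match: 0->10, 1->9, 2->3
match: 0->10, 1->11, 2->3
count: 6
applicable_count: 1


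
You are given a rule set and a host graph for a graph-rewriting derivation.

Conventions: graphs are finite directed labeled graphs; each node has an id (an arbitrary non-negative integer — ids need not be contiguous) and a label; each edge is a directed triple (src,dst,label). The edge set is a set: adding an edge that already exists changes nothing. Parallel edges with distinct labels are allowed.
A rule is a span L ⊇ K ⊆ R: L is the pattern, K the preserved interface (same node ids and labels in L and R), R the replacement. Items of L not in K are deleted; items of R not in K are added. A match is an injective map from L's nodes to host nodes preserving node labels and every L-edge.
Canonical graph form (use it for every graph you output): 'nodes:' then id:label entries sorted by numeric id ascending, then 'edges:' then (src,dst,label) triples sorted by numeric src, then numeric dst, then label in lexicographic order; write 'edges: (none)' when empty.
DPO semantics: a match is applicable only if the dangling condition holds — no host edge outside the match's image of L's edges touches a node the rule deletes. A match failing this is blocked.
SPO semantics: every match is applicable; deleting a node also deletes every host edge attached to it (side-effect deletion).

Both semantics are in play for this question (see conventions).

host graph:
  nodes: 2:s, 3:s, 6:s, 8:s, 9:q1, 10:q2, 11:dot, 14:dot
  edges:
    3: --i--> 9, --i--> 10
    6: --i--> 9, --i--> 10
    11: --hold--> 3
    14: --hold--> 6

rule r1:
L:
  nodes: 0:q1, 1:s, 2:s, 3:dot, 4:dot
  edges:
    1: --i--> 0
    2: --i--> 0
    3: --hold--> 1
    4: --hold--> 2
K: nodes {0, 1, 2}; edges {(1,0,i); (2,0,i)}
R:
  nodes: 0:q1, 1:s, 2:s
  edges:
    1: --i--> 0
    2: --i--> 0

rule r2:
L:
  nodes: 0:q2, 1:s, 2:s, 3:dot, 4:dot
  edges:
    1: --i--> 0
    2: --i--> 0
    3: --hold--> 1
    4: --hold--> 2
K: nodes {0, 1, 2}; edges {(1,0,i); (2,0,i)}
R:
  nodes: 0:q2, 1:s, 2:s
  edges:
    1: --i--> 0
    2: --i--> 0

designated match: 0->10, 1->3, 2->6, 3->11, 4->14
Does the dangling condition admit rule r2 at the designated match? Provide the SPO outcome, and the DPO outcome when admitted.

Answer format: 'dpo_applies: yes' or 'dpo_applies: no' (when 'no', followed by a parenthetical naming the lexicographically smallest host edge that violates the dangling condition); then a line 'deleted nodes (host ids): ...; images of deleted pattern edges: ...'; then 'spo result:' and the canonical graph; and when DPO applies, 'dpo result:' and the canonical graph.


dpo_applies: yes
deleted nodes (host ids): 11, 14; images of deleted pattern edges: (11,3,hold); (14,6,hold)
spo result:
nodes: 2:s, 3:s, 6:s, 8:s, 9:q1, 10:q2
edges: (3,9,i); (3,10,i); (6,9,i); (6,10,i)
dpo result:
nodes: 2:s, 3:s, 6:s, 8:s, 9:q1, 10:q2
edges: (3,9,i); (3,10,i); (6,9,i); (6,10,i)


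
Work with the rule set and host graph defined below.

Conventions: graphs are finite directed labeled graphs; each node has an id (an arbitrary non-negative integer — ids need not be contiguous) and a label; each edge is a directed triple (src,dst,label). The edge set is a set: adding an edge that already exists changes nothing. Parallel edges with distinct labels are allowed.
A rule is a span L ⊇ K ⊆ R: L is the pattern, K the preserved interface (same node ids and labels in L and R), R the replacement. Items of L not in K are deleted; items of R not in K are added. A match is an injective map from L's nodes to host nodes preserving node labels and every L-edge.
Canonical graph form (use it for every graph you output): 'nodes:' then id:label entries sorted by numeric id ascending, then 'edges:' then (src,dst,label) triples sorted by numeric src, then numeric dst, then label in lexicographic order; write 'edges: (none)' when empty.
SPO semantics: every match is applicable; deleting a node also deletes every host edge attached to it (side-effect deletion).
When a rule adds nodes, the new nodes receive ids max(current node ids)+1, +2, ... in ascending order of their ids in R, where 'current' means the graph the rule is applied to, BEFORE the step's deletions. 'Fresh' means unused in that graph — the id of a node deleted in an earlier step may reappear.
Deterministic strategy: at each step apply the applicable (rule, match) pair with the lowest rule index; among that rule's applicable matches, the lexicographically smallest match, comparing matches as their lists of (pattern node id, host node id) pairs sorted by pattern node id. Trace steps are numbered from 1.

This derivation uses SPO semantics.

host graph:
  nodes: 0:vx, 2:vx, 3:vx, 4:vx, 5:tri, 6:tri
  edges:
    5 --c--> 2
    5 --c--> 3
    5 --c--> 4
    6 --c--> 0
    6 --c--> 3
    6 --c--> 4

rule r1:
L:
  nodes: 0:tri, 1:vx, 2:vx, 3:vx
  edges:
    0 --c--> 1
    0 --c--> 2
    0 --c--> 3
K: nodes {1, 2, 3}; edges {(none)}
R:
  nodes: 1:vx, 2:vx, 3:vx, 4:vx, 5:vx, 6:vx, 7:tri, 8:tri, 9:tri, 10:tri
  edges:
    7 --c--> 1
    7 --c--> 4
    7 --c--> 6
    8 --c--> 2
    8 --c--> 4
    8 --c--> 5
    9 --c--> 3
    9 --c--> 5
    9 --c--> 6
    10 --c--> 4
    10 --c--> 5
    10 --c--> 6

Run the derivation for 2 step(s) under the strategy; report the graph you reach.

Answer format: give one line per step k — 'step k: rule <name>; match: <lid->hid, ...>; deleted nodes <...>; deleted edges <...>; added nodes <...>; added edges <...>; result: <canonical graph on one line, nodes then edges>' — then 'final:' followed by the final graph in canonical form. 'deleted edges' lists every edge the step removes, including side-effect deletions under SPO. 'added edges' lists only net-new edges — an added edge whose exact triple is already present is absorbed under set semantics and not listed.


step 1: rule r1; match: 0->5, 1->2, 2->3, 3->4; deleted nodes 5; deleted edges (5,2,c); (5,3,c); (5,4,c); added nodes 7, 8, 9, 10, 11, 12, 13; added edges (10,2,c); (10,7,c); (10,9,c); (11,3,c); (11,7,c); (11,8,c); (12,4,c); (12,8,c); (12,9,c); (13,7,c); (13,8,c); (13,9,c); result: nodes: 0:vx, 2:vx, 3:vx, 4:vx, 6:tri, 7:vx, 8:vx, 9:vx, 10:tri, 11:tri, 12:tri, 13:tri edges: (6,0,c); (6,3,c); (6,4,c); (10,2,c); (10,7,c); (10,9,c); (11,3,c); (11,7,c); (11,8,c); (12,4,c); (12,8,c); (12,9,c); (13,7,c); (13,8,c); (13,9,c)
step 2: rule r1; match: 0->6, 1->0, 2->3, 3->4; deleted nodes 6; deleted edges (6,0,c); (6,3,c); (6,4,c); added nodes 14, 15, 16, 17, 18, 19, 20; added edges (17,0,c); (17,14,c); (17,16,c); (18,3,c); (18,14,c); (18,15,c); (19,4,c); (19,15,c); (19,16,c); (20,14,c); (20,15,c); (20,16,c); result: nodes: 0:vx, 2:vx, 3:vx, 4:vx, 7:vx, 8:vx, 9:vx, 10:tri, 11:tri, 12:tri, 13:tri, 14:vx, 15:vx, 16:vx, 17:tri, 18:tri, 19:tri, 20:tri edges: (10,2,c); (10,7,c); (10,9,c); (11,3,c); (11,7,c); (11,8,c); (12,4,c); (12,8,c); (12,9,c); (13,7,c); (13,8,c); (13,9,c); (17,0,c); (17,14,c); (17,16,c); (18,3,c); (18,14,c); (18,15,c); (19,4,c); (19,15,c); (19,16,c); (20,14,c); (20,15,c); (20,16,c)
final:
nodes: 0:vx, 2:vx, 3:vx, 4:vx, 7:vx, 8:vx, 9:vx, 10:tri, 11:tri, 12:tri, 13:tri, 14:vx, 15:vx, 16:vx, 17:tri, 18:tri, 19:tri, 20:tri
edges: (10,2,c); (10,7,c); (10,9,c); (11,3,c); (11,7,c); (11,8,c); (12,4,c); (12,8,c); (12,9,c); (13,7,c); (13,8,c); (13,9,c); (17,0,c); (17,14,c); (17,16,c); (18,3,c); (18,14,c); (18,15,c); (19,4,c); (19,15,c); (19,16,c); (20,14,c); (20,15,c); (20,16,c)


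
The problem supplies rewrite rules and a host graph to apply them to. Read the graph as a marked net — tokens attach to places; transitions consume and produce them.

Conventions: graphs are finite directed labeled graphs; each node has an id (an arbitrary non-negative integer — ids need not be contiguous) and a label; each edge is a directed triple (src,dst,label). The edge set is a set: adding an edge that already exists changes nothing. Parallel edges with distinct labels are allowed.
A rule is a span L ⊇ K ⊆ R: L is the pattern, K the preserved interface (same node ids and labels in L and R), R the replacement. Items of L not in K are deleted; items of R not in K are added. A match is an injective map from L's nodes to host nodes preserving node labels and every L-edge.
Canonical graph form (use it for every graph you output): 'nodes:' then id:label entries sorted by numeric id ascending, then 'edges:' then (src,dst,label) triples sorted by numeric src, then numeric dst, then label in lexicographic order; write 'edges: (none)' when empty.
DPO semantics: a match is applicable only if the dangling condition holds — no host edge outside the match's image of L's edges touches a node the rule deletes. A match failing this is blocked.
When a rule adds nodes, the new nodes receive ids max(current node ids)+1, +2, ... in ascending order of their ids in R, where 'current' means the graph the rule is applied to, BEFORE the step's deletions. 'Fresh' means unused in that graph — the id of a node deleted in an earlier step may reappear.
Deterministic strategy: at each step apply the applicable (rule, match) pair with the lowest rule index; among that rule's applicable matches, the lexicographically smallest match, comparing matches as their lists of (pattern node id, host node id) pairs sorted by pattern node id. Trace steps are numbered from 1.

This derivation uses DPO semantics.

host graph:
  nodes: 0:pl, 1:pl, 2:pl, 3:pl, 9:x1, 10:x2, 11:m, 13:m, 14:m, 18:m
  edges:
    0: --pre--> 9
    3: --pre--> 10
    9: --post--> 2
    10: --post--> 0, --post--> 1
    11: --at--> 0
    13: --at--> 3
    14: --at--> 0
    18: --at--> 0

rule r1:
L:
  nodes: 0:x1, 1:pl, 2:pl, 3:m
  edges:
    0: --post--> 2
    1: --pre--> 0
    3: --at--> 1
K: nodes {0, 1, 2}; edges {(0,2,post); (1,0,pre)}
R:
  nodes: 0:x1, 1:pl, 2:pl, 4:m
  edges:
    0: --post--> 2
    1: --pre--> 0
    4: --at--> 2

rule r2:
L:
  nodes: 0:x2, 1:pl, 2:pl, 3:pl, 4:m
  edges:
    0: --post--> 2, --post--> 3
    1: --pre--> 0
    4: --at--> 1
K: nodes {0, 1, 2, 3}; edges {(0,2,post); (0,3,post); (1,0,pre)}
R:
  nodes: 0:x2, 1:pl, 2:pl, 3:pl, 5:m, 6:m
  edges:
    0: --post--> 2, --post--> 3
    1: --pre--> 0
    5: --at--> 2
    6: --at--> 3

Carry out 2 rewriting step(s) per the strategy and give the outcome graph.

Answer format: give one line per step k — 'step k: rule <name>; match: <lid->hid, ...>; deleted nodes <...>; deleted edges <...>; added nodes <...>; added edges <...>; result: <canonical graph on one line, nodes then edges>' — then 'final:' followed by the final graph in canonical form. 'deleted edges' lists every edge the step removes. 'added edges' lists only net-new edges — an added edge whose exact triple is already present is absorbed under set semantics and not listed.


step 1: rule r1; match: 0->9, 1->0, 2->2, 3->11; deleted nodes 11; deleted edges (11,0,at); added nodes 19; added edges (19,2,at); result: nodes: 0:pl, 1:pl, 2:pl, 3:pl, 9:x1, 10:x2, 13:m, 14:m, 18:m, 19:m edges: (0,9,pre); (3,10,pre); (9,2,post); (10,0,post); (10,1,post); (13,3,at); (14,0,at); (18,0,at); (19,2,at)
step 2: rule r1; match: 0->9, 1->0, 2->2, 3->14; deleted nodes 14; deleted edges (14,0,at); added nodes 20; added edges (20,2,at); result: nodes: 0:pl, 1:pl, 2:pl, 3:pl, 9:x1, 10:x2, 13:m, 18:m, 19:m, 20:m edges: (0,9,pre); (3,10,pre); (9,2,post); (10,0,post); (10,1,post); (13,3,at); (18,0,at); (19,2,at); (20,2,at)
final:
nodes: 0:pl, 1:pl, 2:pl, 3:pl, 9:x1, 10:x2, 13:m, 18:m, 19:m, 20:m
edges: (0,9,pre); (3,10,pre); (9,2,post); (10,0,post); (10,1,post); (13,3,at); (18,0,at); (19,2,at); (20,2,at)


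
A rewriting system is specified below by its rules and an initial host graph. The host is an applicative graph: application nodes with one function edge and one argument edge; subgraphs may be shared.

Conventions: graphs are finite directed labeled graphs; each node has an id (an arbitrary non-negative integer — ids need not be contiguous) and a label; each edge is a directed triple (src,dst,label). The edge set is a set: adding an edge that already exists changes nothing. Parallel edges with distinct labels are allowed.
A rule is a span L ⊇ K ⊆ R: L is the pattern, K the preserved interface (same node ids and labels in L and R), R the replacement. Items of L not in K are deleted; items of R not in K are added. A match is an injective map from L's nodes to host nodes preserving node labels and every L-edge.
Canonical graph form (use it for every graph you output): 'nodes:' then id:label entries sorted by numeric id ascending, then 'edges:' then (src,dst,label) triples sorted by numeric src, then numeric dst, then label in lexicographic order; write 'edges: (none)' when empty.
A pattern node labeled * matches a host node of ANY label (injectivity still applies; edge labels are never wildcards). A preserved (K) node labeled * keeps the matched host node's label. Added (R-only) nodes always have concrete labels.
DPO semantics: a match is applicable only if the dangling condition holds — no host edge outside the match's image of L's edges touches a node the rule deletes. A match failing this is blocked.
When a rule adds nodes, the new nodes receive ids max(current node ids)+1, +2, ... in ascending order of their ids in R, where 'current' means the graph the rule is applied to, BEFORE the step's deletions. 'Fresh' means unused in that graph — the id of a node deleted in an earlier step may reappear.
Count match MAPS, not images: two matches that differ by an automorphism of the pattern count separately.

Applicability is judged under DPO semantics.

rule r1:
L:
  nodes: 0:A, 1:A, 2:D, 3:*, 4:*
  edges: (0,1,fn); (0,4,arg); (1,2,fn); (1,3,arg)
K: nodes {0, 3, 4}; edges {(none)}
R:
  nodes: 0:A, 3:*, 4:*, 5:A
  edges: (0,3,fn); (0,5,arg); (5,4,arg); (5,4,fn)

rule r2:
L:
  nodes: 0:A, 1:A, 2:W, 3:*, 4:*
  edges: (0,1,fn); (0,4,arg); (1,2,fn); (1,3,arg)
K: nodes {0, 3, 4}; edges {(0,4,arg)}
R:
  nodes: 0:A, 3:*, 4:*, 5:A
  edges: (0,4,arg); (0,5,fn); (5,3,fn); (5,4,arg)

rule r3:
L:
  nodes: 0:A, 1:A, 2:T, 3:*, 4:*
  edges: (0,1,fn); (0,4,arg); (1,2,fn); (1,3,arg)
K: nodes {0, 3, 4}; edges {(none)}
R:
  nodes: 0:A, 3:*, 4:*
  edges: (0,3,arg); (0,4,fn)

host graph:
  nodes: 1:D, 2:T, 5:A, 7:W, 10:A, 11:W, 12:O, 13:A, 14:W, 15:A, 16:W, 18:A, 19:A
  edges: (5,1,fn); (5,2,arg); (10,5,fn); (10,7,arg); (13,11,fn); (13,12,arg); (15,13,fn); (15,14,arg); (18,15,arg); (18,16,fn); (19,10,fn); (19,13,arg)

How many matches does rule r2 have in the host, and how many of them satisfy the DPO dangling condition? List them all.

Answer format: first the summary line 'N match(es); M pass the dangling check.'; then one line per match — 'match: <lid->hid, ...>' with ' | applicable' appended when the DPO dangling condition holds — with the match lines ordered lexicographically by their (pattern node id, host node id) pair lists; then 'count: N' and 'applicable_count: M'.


1 match(es); 0 pass the dangling check.
match: 0->15, 1->13, 2->11, 3->12, 4->14
count: 1
applicable_count: 0


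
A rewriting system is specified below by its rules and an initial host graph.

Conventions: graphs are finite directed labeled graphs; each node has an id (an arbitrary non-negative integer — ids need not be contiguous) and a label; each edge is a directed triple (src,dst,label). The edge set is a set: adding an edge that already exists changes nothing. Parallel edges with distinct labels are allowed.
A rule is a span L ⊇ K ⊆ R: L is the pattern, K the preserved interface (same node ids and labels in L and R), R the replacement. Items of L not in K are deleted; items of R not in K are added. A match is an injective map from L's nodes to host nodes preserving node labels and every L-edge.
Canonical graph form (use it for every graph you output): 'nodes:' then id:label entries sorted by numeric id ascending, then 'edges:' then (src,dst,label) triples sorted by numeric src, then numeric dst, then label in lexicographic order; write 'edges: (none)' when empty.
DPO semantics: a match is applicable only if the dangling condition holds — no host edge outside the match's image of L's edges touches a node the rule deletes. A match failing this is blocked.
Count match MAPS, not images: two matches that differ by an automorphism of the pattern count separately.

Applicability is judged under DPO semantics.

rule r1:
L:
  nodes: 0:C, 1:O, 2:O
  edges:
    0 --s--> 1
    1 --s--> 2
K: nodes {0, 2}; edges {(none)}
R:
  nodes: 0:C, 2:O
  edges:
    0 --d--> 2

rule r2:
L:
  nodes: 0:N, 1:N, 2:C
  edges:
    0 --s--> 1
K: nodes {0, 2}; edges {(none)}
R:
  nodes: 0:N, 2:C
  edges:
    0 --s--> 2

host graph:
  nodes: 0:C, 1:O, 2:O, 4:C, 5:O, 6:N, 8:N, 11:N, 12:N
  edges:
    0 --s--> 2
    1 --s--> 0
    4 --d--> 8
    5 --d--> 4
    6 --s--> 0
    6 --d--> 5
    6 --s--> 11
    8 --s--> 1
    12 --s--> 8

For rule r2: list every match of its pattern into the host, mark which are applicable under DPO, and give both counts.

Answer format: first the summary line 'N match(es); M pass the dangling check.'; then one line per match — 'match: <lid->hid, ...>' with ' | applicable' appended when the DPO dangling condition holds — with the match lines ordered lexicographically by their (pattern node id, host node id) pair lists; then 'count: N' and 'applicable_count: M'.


4 match(es); 2 pass the dangling check.
match: 0->6, 1->11, 2->0 | applicable
match: 0->6, 1->11, 2->4 | applicable
match: 0->12, 1->8, 2->0
match: 0->12, 1->8, 2->4
count: 4
applicable_count: 2
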